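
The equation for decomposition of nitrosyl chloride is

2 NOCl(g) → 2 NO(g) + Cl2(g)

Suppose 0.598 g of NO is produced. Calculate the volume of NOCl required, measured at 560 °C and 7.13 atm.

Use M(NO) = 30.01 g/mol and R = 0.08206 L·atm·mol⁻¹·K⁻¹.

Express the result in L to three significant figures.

n(NO) = 0.5980 / 30.01 = 0.01993 mol
n(NOCl) = (2/2) × 0.01993 = 0.01993 mol
V = nRT/P = 0.01993 × 0.08206 × 833.15 / 7.13 = 0.1911 L

0.191 L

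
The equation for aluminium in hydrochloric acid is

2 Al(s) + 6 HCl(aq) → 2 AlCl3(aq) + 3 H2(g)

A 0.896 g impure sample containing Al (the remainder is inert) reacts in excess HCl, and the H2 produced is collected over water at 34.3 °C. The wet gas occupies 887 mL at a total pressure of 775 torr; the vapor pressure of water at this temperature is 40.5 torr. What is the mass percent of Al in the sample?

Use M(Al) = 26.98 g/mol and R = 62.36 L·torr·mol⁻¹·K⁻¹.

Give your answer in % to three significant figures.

P(H2) = 775 − 40.5 = 734.5 torr
n(H2) = PV/RT = (734.5 × 0.8870) / (62.36 × 307.45) = 0.03398 mol
n(Al) = (2/3) × 0.03398 = 0.02265 mol
m(Al) = 0.02265 × 26.98 = 0.6111 g
%Al = 0.6111 / 0.896 × 100 = 68.20%

68.2 %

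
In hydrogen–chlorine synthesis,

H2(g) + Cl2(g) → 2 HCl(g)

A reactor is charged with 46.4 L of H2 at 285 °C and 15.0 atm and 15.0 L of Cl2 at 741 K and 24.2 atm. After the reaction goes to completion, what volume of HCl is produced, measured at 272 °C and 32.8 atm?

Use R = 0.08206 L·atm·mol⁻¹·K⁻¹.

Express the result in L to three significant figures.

16.3 L

n(H2) = PV/RT = (15.0 × 46.4) / (0.08206 × 558.15) = 15.20 mol
n(Cl2) = PV/RT = (24.2 × 15.0) / (0.08206 × 741) = 5.970 mol
For 15.20 mol H2, stoichiometry requires (1/1) × 15.20 = 15.20 mol Cl2; 5.970 mol is available, so Cl2 is limiting.
n(HCl) = (2/1) × 5.970 = 11.94 mol
V(HCl) = nRT/P = 11.94 × 0.08206 × 545.15 / 32.8 = 16.28 L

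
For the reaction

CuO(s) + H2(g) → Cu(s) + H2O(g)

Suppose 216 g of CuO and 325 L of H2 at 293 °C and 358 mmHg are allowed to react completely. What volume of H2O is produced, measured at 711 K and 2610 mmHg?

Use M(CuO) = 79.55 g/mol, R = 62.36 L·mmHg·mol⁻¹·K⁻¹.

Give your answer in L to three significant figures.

46.1 L

n(CuO) = 216 / 79.55 = 2.715 mol
n(H2) = PV/RT = (358 × 325) / (62.36 × 566.15) = 3.296 mol
For 2.715 mol CuO, stoichiometry requires (1/1) × 2.715 = 2.715 mol H2; 3.296 mol is available, so CuO is limiting.
n(H2O) = (1/1) × 2.715 = 2.715 mol
V(H2O) = nRT/P = 2.715 × 62.36 × 711 / 2610 = 46.12 L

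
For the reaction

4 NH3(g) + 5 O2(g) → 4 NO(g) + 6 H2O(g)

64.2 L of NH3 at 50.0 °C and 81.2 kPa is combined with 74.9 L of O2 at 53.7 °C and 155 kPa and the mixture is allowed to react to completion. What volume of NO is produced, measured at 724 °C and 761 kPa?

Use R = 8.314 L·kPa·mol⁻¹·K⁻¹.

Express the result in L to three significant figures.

21.1 L

n(NH3) = PV/RT = (81.2 × 64.2) / (8.314 × 323.15) = 1.940 mol
n(O2) = PV/RT = (155 × 74.9) / (8.314 × 326.85) = 4.272 mol
For 1.940 mol NH3, stoichiometry requires (5/4) × 1.940 = 2.425 mol O2; 4.272 mol is available, so NH3 is limiting.
n(NO) = (4/4) × 1.940 = 1.940 mol
V(NO) = nRT/P = 1.940 × 8.314 × 997.15 / 761 = 21.13 L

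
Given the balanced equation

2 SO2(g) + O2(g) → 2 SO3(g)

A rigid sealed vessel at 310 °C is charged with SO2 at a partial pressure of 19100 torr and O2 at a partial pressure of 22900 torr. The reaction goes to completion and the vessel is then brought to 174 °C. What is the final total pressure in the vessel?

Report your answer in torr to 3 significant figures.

24900 torr

Because the vessel is rigid and T is held at 310 °C, work the stoichiometry in partial pressures (P_i = n_iRT/V).
P(O2) required for 19100 torr of SO2 = (1/2) × 19100 = 9550 torr; available 22900 torr, so SO2 is limiting.
P(O2) remaining = 22900 − (1/2) × 19100 = 13350 torr
P(gaseous products) = (2)/2 × 19100 = 19100 torr
P_total at 310 °C = 13350 + 19100 = 32450 torr
Scaling to 174 °C: P = 32450 × 447.15/583.15 = 24880 torr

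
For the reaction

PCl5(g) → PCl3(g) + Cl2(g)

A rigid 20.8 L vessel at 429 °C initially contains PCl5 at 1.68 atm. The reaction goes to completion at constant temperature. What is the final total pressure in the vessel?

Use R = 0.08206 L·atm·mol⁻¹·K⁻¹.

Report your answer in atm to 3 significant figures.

Rigid vessel, constant T ⇒ P scales with total gas moles (1 → 2).
P_final = (2/1) × 1.68 = 3.360 atm

3.36 atm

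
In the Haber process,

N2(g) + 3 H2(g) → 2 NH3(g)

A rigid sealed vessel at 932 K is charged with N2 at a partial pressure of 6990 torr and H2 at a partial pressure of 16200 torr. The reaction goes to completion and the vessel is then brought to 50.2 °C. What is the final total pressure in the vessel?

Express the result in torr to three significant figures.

4300 torr

Because the vessel is rigid and T is held at 932 K, work the stoichiometry in partial pressures (P_i = n_iRT/V).
P(H2) required for 6990 torr of N2 = (3/1) × 6990 = 20970 torr; available 16200 torr, so H2 is limiting.
P(N2) remaining = 6990 − (1/3) × 16200 = 1590 torr
P(gaseous products) = (2)/3 × 16200 = 10800 torr
P_total at 932 K = 1590 + 10800 = 12390 torr
Scaling to 50.2 °C: P = 12390 × 323.35/932 = 4299 torr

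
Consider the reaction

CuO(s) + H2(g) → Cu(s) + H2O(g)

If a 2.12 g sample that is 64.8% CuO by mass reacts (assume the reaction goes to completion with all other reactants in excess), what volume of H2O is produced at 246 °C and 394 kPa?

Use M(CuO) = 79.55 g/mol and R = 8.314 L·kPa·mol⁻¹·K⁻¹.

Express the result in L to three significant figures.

mass of CuO = 2.12 × 64.8/100 = 1.374 g
n(CuO) = 1.374 / 79.55 = 0.01727 mol
n(H2O) = (1/1) × 0.01727 = 0.01727 mol
V = nRT/P = 0.01727 × 8.314 × 519.15 / 394 = 0.1892 L

0.189 L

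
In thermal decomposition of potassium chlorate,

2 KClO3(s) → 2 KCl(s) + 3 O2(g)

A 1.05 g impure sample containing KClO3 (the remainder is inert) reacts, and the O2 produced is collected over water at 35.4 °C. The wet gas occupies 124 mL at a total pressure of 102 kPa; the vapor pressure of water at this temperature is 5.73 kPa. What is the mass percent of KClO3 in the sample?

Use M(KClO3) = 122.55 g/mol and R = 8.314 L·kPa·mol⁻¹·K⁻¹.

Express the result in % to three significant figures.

36.2 %

P(O2) = 102 − 5.73 = 96.27 kPa
n(O2) = PV/RT = (96.27 × 0.1240) / (8.314 × 308.55) = 0.004653 mol
n(KClO3) = (2/3) × 0.004653 = 0.003102 mol
m(KClO3) = 0.003102 × 122.55 = 0.3802 g
%KClO3 = 0.3802 / 1.05 × 100 = 36.21%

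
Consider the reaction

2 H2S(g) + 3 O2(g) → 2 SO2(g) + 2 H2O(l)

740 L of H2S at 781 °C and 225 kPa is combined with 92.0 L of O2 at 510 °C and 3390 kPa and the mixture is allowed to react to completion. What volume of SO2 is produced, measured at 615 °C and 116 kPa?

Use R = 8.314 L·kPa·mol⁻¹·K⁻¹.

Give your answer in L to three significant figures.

1210 L

n(H2S) = PV/RT = (225 × 740) / (8.314 × 1054.15) = 19.00 mol
n(O2) = PV/RT = (3390 × 92.0) / (8.314 × 783.15) = 47.90 mol
For 19.00 mol H2S, stoichiometry requires (3/2) × 19.00 = 28.50 mol O2; 47.90 mol is available, so H2S is limiting.
n(SO2) = (2/2) × 19.00 = 19.00 mol
V(SO2) = nRT/P = 19.00 × 8.314 × 888.15 / 116 = 1209 L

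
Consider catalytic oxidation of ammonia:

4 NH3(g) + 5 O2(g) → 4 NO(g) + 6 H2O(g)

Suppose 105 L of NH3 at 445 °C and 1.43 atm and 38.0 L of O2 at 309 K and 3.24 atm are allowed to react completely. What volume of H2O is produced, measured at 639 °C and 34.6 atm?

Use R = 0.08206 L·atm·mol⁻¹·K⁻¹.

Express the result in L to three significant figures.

8.27 L

n(NH3) = PV/RT = (1.43 × 105) / (0.08206 × 718.15) = 2.548 mol
n(O2) = PV/RT = (3.24 × 38.0) / (0.08206 × 309) = 4.856 mol
For 2.548 mol NH3, stoichiometry requires (5/4) × 2.548 = 3.185 mol O2; 4.856 mol is available, so NH3 is limiting.
n(H2O) = (6/4) × 2.548 = 3.822 mol
V(H2O) = nRT/P = 3.822 × 0.08206 × 912.15 / 34.6 = 8.268 L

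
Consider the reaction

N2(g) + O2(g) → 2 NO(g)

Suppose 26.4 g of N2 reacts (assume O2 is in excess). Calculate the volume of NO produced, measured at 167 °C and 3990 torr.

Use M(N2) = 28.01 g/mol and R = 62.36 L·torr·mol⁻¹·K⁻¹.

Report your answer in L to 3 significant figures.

n(N2) = 26.40 / 28.01 = 0.9425 mol
n(NO) = (2/1) × 0.9425 = 1.885 mol
V = nRT/P = 1.885 × 62.36 × 440.15 / 3990 = 12.97 L

13.0 L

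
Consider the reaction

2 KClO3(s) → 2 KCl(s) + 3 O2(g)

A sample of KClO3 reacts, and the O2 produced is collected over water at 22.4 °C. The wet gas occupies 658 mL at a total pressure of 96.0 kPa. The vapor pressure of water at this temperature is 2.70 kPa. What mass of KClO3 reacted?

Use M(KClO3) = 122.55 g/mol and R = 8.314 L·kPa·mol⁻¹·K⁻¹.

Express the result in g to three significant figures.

2.04 g

P(O2) = 96.0 − 2.70 = 93.30 kPa
n(O2) = PV/RT = (93.30 × 0.6580) / (8.314 × 295.55) = 0.02498 mol
n(KClO3) = (2/3) × 0.02498 = 0.01665 mol
m(KClO3) = 0.01665 × 122.55 = 2.040 g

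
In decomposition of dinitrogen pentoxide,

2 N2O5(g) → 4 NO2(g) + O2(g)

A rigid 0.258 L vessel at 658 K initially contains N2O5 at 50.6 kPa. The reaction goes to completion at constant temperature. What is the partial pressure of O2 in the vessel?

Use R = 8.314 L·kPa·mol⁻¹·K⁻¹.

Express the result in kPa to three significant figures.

25.3 kPa

n(N2O5)₀ = PV/RT = (50.6 × 0.258) / (8.314 × 658) = 0.002386 mol
n(O2) = (1/2) × 0.002386 = 0.001193 mol
P(O2) = nRT/V = 0.001193 × 8.314 × 658 / 0.258 = 25.30 kPa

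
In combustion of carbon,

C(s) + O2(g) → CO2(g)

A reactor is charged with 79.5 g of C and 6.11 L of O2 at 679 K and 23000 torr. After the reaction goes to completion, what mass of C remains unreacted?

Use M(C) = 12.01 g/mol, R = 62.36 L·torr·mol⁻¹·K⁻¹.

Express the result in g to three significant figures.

n(C) = 79.5 / 12.01 = 6.619 mol
n(O2) = PV/RT = (23000 × 6.11) / (62.36 × 679) = 3.319 mol
For 6.619 mol C, stoichiometry requires (1/1) × 6.619 = 6.619 mol O2; 3.319 mol is available, so O2 is limiting.
n(C) consumed = (1/1) × 3.319 = 3.319 mol; remaining = 6.619 − 3.319 = 3.300 mol
m(C) = 3.300 × 12.01 = 39.63 g

39.6 g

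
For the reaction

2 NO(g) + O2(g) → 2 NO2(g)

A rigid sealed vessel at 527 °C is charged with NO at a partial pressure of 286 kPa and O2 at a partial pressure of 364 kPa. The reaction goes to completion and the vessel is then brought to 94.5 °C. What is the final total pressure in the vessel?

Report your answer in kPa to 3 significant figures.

233 kPa

At constant V, partial pressures at 527 °C are proportional to moles, so apply stoichiometry directly to pressures.
P(O2) required for 286 kPa of NO = (1/2) × 286 = 143.0 kPa; available 364 kPa, so NO is limiting.
P(O2) remaining = 364 − (1/2) × 286 = 221.0 kPa
P(gaseous products) = (2)/2 × 286 = 286.0 kPa
P_total at 527 °C = 221.0 + 286.0 = 507.0 kPa
Scaling to 94.5 °C: P = 507.0 × 367.65/800.15 = 233.0 kPa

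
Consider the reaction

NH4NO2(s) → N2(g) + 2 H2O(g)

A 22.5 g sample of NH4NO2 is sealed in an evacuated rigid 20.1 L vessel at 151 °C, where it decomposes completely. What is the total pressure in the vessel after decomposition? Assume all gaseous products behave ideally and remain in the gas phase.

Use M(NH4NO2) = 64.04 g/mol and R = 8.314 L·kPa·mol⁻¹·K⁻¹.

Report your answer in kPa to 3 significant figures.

185 kPa

n(NH4NO2) = 22.5 / 64.04 = 0.3513 mol
n(gas produced) = (3/1) × 0.3513 = 1.054 mol
P = nRT/V = 1.054 × 8.314 × 424.15 / 20.1 = 184.9 kPa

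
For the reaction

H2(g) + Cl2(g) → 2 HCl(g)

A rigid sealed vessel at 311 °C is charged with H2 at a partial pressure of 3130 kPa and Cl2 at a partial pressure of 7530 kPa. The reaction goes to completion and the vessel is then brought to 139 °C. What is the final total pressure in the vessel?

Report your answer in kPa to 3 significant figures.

At constant V, partial pressures at 311 °C are proportional to moles, so apply stoichiometry directly to pressures.
P(Cl2) required for 3130 kPa of H2 = (1/1) × 3130 = 3130 kPa; available 7530 kPa, so H2 is limiting.
P(Cl2) remaining = 7530 − (1/1) × 3130 = 4400 kPa
P(gaseous products) = (2)/1 × 3130 = 6260 kPa
P_total at 311 °C = 4400 + 6260 = 10660 kPa
Scaling to 139 °C: P = 10660 × 412.15/584.15 = 7521 kPa

7520 kPa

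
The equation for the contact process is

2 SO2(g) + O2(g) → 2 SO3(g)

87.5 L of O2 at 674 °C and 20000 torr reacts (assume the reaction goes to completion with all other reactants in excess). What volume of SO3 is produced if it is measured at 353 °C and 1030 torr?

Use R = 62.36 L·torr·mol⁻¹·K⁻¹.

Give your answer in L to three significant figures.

n(O2) = PV/RT = (20000 × 87.5) / (62.36 × 947.15) = 29.63 mol
n(SO3) = (2/1) × 29.63 = 59.26 mol
V = nRT/P = 59.26 × 62.36 × 626.15 / 1030 = 2247 L

2250 L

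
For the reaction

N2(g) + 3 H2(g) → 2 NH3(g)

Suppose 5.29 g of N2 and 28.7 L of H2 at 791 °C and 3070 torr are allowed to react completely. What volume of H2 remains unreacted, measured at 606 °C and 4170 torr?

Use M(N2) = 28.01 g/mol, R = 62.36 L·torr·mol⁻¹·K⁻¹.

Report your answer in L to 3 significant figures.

n(N2) = 5.29 / 28.01 = 0.1889 mol
n(H2) = PV/RT = (3070 × 28.7) / (62.36 × 1064.15) = 1.328 mol
For 0.1889 mol N2, stoichiometry requires (3/1) × 0.1889 = 0.5667 mol H2; 1.328 mol is available, so N2 is limiting.
n(H2) consumed = (3/1) × 0.1889 = 0.5667 mol; remaining = 1.328 − 0.5667 = 0.7613 mol
V(H2) = nRT/P = 0.7613 × 62.36 × 879.15 / 4170 = 10.01 L

10.0 L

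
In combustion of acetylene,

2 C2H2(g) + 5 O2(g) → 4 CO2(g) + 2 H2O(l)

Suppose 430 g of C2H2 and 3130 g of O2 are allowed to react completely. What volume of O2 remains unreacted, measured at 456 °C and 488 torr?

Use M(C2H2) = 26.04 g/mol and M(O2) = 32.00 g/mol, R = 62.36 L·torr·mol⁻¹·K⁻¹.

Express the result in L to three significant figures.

5270 L

n(C2H2) = 430 / 26.04 = 16.51 mol
n(O2) = 3130 / 32.00 = 97.81 mol
For 16.51 mol C2H2, stoichiometry requires (5/2) × 16.51 = 41.28 mol O2; 97.81 mol is available, so C2H2 is limiting.
n(O2) consumed = (5/2) × 16.51 = 41.28 mol; remaining = 97.81 − 41.28 = 56.53 mol
V(O2) = nRT/P = 56.53 × 62.36 × 729.15 / 488 = 5267 L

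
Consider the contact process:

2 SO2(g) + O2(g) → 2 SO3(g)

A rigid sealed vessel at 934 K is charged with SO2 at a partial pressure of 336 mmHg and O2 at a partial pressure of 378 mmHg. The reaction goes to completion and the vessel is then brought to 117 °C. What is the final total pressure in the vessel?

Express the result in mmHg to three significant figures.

Because the vessel is rigid and T is held at 934 K, work the stoichiometry in partial pressures (P_i = n_iRT/V).
P(O2) required for 336 mmHg of SO2 = (1/2) × 336 = 168.0 mmHg; available 378 mmHg, so SO2 is limiting.
P(O2) remaining = 378 − (1/2) × 336 = 210.0 mmHg
P(gaseous products) = (2)/2 × 336 = 336.0 mmHg
P_total at 934 K = 210.0 + 336.0 = 546.0 mmHg
Scaling to 117 °C: P = 546.0 × 390.15/934 = 228.1 mmHg

228 mmHg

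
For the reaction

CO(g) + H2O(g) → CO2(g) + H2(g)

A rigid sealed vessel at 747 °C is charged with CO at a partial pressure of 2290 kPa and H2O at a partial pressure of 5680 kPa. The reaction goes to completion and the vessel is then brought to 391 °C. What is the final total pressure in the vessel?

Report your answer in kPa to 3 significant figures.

At constant V, partial pressures at 747 °C are proportional to moles, so apply stoichiometry directly to pressures.
P(H2O) required for 2290 kPa of CO = (1/1) × 2290 = 2290 kPa; available 5680 kPa, so CO is limiting.
P(H2O) remaining = 5680 − (1/1) × 2290 = 3390 kPa
P(gaseous products) = (1+1)/1 × 2290 = 4580 kPa
P_total at 747 °C = 3390 + 4580 = 7970 kPa
Scaling to 391 °C: P = 7970 × 664.15/1020.15 = 5189 kPa

5190 kPa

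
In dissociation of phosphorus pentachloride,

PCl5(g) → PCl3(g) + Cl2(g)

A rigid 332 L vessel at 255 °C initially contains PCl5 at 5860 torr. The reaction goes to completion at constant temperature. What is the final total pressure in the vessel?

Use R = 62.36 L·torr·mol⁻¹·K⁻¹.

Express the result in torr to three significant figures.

Rigid vessel, constant T ⇒ P scales with total gas moles (1 → 2).
P_final = (2/1) × 5860 = 11720 torr

11700 torr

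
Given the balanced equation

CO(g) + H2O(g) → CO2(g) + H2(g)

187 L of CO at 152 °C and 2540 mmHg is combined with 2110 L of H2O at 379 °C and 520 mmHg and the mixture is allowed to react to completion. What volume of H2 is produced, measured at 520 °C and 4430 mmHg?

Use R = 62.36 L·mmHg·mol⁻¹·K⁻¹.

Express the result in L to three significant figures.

n(CO) = PV/RT = (2540 × 187) / (62.36 × 425.15) = 17.92 mol
n(H2O) = PV/RT = (520 × 2110) / (62.36 × 652.15) = 26.98 mol
For 17.92 mol CO, stoichiometry requires (1/1) × 17.92 = 17.92 mol H2O; 26.98 mol is available, so CO is limiting.
n(H2) = (1/1) × 17.92 = 17.92 mol
V(H2) = nRT/P = 17.92 × 62.36 × 793.15 / 4430 = 200.1 L

200 L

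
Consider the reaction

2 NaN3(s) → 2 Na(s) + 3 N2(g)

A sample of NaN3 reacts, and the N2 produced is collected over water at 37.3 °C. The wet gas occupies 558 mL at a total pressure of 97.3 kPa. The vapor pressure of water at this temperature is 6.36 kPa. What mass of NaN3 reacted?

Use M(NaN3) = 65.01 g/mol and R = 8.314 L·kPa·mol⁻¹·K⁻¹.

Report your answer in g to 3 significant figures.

P(N2) = 97.3 − 6.36 = 90.94 kPa
n(N2) = PV/RT = (90.94 × 0.5580) / (8.314 × 310.45) = 0.01966 mol
n(NaN3) = (2/3) × 0.01966 = 0.01311 mol
m(NaN3) = 0.01311 × 65.01 = 0.8523 g

0.852 g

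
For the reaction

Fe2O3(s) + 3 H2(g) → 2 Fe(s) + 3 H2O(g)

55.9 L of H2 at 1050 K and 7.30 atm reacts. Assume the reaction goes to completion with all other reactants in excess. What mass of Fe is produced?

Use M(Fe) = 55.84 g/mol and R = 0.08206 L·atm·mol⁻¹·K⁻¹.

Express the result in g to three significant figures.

176 g

n(H2) = PV/RT = (7.30 × 55.9) / (0.08206 × 1050) = 4.736 mol
n(Fe) = (2/3) × 4.736 = 3.157 mol
m(Fe) = 3.157 × 55.84 = 176.3 g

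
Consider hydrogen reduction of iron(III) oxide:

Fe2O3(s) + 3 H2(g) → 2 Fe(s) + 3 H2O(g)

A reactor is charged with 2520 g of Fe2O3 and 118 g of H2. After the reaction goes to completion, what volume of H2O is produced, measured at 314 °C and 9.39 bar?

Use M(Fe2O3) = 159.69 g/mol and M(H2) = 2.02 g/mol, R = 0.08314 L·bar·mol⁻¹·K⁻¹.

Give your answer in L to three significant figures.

246 L

n(Fe2O3) = 2520 / 159.69 = 15.78 mol
n(H2) = 118 / 2.02 = 58.42 mol
For 15.78 mol Fe2O3, stoichiometry requires (3/1) × 15.78 = 47.34 mol H2; 58.42 mol is available, so Fe2O3 is limiting.
n(H2O) = (3/1) × 15.78 = 47.34 mol
V(H2O) = nRT/P = 47.34 × 0.08314 × 587.15 / 9.39 = 246.1 L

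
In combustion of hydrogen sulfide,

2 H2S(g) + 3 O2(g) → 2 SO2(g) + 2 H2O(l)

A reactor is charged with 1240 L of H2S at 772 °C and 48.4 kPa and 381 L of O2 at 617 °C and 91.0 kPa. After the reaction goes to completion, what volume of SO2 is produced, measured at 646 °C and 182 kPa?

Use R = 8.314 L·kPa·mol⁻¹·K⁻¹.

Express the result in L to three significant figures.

n(H2S) = PV/RT = (48.4 × 1240) / (8.314 × 1045.15) = 6.907 mol
n(O2) = PV/RT = (91.0 × 381) / (8.314 × 890.15) = 4.685 mol
For 6.907 mol H2S, stoichiometry requires (3/2) × 6.907 = 10.36 mol O2; 4.685 mol is available, so O2 is limiting.
n(SO2) = (2/3) × 4.685 = 3.123 mol
V(SO2) = nRT/P = 3.123 × 8.314 × 919.15 / 182 = 131.1 L

131 L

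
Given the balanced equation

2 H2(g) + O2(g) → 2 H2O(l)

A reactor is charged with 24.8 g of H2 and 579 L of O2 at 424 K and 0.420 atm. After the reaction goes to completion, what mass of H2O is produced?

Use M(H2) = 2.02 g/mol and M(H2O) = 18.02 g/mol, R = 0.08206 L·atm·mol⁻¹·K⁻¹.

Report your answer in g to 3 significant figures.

221 g

n(H2) = 24.8 / 2.02 = 12.28 mol
n(O2) = PV/RT = (0.420 × 579) / (0.08206 × 424) = 6.989 mol
For 12.28 mol H2, stoichiometry requires (1/2) × 12.28 = 6.140 mol O2; 6.989 mol is available, so H2 is limiting.
n(H2O) = (2/2) × 12.28 = 12.28 mol
m(H2O) = 12.28 × 18.02 = 221.3 g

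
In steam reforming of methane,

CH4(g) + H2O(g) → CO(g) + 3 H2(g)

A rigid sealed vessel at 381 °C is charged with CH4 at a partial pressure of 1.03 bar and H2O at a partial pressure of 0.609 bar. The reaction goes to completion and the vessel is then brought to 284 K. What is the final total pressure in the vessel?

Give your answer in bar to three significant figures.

1.24 bar

With V and T fixed, P_i ∝ n_i, so the mole ratios apply directly to partial pressures at 381 °C.
P(H2O) required for 1.03 bar of CH4 = (1/1) × 1.03 = 1.030 bar; available 0.609 bar, so H2O is limiting.
P(CH4) remaining = 1.03 − (1/1) × 0.609 = 0.4210 bar
P(gaseous products) = (1+3)/1 × 0.609 = 2.436 bar
P_total at 381 °C = 0.4210 + 2.436 = 2.857 bar
Scaling to 284 K: P = 2.857 × 284/654.15 = 1.240 bar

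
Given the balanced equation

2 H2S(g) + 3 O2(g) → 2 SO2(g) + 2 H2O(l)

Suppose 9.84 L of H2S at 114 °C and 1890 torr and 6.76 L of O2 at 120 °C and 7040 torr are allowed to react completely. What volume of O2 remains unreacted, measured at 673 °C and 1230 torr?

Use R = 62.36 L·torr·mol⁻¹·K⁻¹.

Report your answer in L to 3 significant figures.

n(H2S) = PV/RT = (1890 × 9.84) / (62.36 × 387.15) = 0.7703 mol
n(O2) = PV/RT = (7040 × 6.76) / (62.36 × 393.15) = 1.941 mol
For 0.7703 mol H2S, stoichiometry requires (3/2) × 0.7703 = 1.155 mol O2; 1.941 mol is available, so H2S is limiting.
n(O2) consumed = (3/2) × 0.7703 = 1.155 mol; remaining = 1.941 − 1.155 = 0.7860 mol
V(O2) = nRT/P = 0.7860 × 62.36 × 946.15 / 1230 = 37.70 L

37.7 L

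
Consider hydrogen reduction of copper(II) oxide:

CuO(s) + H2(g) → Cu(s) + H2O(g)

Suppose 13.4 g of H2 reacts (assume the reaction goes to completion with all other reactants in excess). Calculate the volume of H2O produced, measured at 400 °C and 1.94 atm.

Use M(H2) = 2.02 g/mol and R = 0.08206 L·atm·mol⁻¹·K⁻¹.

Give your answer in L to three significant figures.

189 L

n(H2) = 13.40 / 2.02 = 6.634 mol
n(H2O) = (1/1) × 6.634 = 6.634 mol
V = nRT/P = 6.634 × 0.08206 × 673.15 / 1.94 = 188.9 L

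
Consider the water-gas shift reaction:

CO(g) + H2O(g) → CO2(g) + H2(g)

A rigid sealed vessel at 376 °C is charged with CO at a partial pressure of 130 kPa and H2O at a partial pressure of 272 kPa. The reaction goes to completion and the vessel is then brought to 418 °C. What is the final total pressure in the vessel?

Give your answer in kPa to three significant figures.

With V and T fixed, P_i ∝ n_i, so the mole ratios apply directly to partial pressures at 376 °C.
P(H2O) required for 130 kPa of CO = (1/1) × 130 = 130.0 kPa; available 272 kPa, so CO is limiting.
P(H2O) remaining = 272 − (1/1) × 130 = 142.0 kPa
P(gaseous products) = (1+1)/1 × 130 = 260.0 kPa
P_total at 376 °C = 142.0 + 260.0 = 402.0 kPa
Scaling to 418 °C: P = 402.0 × 691.15/649.15 = 428.0 kPa

428 kPa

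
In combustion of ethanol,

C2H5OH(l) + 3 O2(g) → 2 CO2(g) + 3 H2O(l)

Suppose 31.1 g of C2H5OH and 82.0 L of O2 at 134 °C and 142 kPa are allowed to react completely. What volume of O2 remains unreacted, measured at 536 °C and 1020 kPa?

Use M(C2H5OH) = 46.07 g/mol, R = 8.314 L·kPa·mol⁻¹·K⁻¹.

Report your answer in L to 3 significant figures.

9.33 L

n(C2H5OH) = 31.1 / 46.07 = 0.6751 mol
n(O2) = PV/RT = (142 × 82.0) / (8.314 × 407.15) = 3.440 mol
For 0.6751 mol C2H5OH, stoichiometry requires (3/1) × 0.6751 = 2.025 mol O2; 3.440 mol is available, so C2H5OH is limiting.
n(O2) consumed = (3/1) × 0.6751 = 2.025 mol; remaining = 3.440 − 2.025 = 1.415 mol
V(O2) = nRT/P = 1.415 × 8.314 × 809.15 / 1020 = 9.332 L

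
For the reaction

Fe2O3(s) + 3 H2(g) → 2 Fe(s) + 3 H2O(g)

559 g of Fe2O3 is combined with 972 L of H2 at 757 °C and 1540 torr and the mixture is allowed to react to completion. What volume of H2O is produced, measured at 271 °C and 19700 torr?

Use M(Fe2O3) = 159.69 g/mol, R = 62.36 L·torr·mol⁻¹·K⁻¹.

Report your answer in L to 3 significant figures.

18.1 L

n(Fe2O3) = 559 / 159.69 = 3.501 mol
n(H2) = PV/RT = (1540 × 972) / (62.36 × 1030.15) = 23.30 mol
For 3.501 mol Fe2O3, stoichiometry requires (3/1) × 3.501 = 10.50 mol H2; 23.30 mol is available, so Fe2O3 is limiting.
n(H2O) = (3/1) × 3.501 = 10.50 mol
V(H2O) = nRT/P = 10.50 × 62.36 × 544.15 / 19700 = 18.09 L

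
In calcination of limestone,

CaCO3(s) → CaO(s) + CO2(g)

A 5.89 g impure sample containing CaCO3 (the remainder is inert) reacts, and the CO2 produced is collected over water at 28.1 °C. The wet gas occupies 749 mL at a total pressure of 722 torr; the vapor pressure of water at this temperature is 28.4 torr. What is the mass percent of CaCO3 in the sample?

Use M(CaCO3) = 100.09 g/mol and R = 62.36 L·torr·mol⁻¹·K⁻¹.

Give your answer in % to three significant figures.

47.0 %

P(CO2) = 722 − 28.4 = 693.6 torr
n(CO2) = PV/RT = (693.6 × 0.7490) / (62.36 × 301.25) = 0.02765 mol
n(CaCO3) = (1/1) × 0.02765 = 0.02765 mol
m(CaCO3) = 0.02765 × 100.09 = 2.767 g
%CaCO3 = 2.767 / 5.89 × 100 = 46.98%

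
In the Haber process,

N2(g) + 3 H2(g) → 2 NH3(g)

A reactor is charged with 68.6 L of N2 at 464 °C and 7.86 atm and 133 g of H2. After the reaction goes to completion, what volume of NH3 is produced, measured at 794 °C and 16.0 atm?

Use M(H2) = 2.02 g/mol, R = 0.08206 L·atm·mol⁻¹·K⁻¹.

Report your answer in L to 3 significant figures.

97.6 L

n(N2) = PV/RT = (7.86 × 68.6) / (0.08206 × 737.15) = 8.914 mol
n(H2) = 133 / 2.02 = 65.84 mol
For 8.914 mol N2, stoichiometry requires (3/1) × 8.914 = 26.74 mol H2; 65.84 mol is available, so N2 is limiting.
n(NH3) = (2/1) × 8.914 = 17.83 mol
V(NH3) = nRT/P = 17.83 × 0.08206 × 1067.15 / 16.0 = 97.59 L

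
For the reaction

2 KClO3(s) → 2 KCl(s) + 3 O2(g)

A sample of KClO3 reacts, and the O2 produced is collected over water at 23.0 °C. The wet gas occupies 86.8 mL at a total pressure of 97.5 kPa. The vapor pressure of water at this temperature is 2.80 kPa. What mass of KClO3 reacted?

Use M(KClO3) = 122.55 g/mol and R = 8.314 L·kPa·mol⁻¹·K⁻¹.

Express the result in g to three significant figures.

0.273 g

P(O2) = 97.5 − 2.80 = 94.70 kPa
n(O2) = PV/RT = (94.70 × 0.08680) / (8.314 × 296.15) = 0.003338 mol
n(KClO3) = (2/3) × 0.003338 = 0.002225 mol
m(KClO3) = 0.002225 × 122.55 = 0.2727 g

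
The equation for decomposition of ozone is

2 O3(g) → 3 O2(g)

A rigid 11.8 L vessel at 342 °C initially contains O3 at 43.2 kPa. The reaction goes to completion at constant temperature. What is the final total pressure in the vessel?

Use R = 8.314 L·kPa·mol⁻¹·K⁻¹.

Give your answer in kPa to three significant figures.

64.8 kPa

Since T and V are fixed, P_final/P_initial = n_final/n_initial = 3/2.
P_final = (3/2) × 43.2 = 64.80 kPa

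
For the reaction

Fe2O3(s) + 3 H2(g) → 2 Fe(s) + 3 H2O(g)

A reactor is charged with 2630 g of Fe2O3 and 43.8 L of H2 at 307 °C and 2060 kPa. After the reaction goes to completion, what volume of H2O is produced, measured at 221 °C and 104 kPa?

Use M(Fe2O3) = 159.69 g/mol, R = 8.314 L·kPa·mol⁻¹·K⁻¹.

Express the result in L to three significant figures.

n(Fe2O3) = 2630 / 159.69 = 16.47 mol
n(H2) = PV/RT = (2060 × 43.8) / (8.314 × 580.15) = 18.71 mol
For 16.47 mol Fe2O3, stoichiometry requires (3/1) × 16.47 = 49.41 mol H2; 18.71 mol is available, so H2 is limiting.
n(H2O) = (3/3) × 18.71 = 18.71 mol
V(H2O) = nRT/P = 18.71 × 8.314 × 494.15 / 104 = 739.1 L

739 L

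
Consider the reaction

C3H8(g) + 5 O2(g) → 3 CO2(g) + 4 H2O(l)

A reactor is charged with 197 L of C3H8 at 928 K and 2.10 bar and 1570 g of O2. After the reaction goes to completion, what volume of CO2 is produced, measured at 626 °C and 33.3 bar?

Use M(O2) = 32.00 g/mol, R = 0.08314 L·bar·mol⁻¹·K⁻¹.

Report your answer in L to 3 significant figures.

n(C3H8) = PV/RT = (2.10 × 197) / (0.08314 × 928) = 5.362 mol
n(O2) = 1570 / 32.00 = 49.06 mol
For 5.362 mol C3H8, stoichiometry requires (5/1) × 5.362 = 26.81 mol O2; 49.06 mol is available, so C3H8 is limiting.
n(CO2) = (3/1) × 5.362 = 16.09 mol
V(CO2) = nRT/P = 16.09 × 0.08314 × 899.15 / 33.3 = 36.12 L

36.1 L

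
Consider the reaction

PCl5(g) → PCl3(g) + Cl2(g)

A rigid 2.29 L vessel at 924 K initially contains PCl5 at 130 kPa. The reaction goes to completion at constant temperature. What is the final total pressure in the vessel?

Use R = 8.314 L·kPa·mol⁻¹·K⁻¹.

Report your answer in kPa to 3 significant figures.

260 kPa

Since T and V are fixed, P_final/P_initial = n_final/n_initial = 2/1.
P_final = (2/1) × 130 = 260.0 kPa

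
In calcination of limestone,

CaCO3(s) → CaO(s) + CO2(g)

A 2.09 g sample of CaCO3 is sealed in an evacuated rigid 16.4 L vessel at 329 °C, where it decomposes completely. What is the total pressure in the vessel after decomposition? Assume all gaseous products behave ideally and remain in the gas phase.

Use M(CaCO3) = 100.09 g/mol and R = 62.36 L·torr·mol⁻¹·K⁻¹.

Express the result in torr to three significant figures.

47.8 torr

n(CaCO3) = 2.09 / 100.09 = 0.02088 mol
n(gas produced) = (1/1) × 0.02088 = 0.02088 mol
P = nRT/V = 0.02088 × 62.36 × 602.15 / 16.4 = 47.81 torr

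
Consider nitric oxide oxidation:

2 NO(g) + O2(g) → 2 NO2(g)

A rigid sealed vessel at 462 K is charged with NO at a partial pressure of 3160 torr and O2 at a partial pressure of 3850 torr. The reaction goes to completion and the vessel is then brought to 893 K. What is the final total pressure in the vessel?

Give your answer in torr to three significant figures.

At constant V, partial pressures at 462 K are proportional to moles, so apply stoichiometry directly to pressures.
P(O2) required for 3160 torr of NO = (1/2) × 3160 = 1580 torr; available 3850 torr, so NO is limiting.
P(O2) remaining = 3850 − (1/2) × 3160 = 2270 torr
P(gaseous products) = (2)/2 × 3160 = 3160 torr
P_total at 462 K = 2270 + 3160 = 5430 torr
Scaling to 893 K: P = 5430 × 893/462 = 10500 torr

10500 torr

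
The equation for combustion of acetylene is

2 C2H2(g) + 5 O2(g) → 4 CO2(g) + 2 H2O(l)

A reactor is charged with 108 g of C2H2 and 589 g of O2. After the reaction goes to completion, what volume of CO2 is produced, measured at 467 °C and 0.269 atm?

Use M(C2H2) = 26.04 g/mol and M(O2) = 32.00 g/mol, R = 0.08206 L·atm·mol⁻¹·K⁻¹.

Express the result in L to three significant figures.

1870 L

n(C2H2) = 108 / 26.04 = 4.147 mol
n(O2) = 589 / 32.00 = 18.41 mol
For 4.147 mol C2H2, stoichiometry requires (5/2) × 4.147 = 10.37 mol O2; 18.41 mol is available, so C2H2 is limiting.
n(CO2) = (4/2) × 4.147 = 8.294 mol
V(CO2) = nRT/P = 8.294 × 0.08206 × 740.15 / 0.269 = 1873 L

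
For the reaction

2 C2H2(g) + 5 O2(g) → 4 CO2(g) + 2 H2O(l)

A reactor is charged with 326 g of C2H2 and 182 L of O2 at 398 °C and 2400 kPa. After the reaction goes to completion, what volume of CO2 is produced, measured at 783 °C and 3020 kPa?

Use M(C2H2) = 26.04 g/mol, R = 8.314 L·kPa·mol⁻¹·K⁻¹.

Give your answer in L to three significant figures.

n(C2H2) = 326 / 26.04 = 12.52 mol
n(O2) = PV/RT = (2400 × 182) / (8.314 × 671.15) = 78.28 mol
For 12.52 mol C2H2, stoichiometry requires (5/2) × 12.52 = 31.30 mol O2; 78.28 mol is available, so C2H2 is limiting.
n(CO2) = (4/2) × 12.52 = 25.04 mol
V(CO2) = nRT/P = 25.04 × 8.314 × 1056.15 / 3020 = 72.81 L

72.8 L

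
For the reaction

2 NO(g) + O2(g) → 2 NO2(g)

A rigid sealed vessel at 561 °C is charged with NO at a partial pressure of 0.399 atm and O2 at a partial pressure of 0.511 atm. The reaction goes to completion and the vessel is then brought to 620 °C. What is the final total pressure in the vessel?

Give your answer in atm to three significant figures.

0.761 atm

At constant V, partial pressures at 561 °C are proportional to moles, so apply stoichiometry directly to pressures.
P(O2) required for 0.399 atm of NO = (1/2) × 0.399 = 0.1995 atm; available 0.511 atm, so NO is limiting.
P(O2) remaining = 0.511 − (1/2) × 0.399 = 0.3115 atm
P(gaseous products) = (2)/2 × 0.399 = 0.3990 atm
P_total at 561 °C = 0.3115 + 0.3990 = 0.7105 atm
Scaling to 620 °C: P = 0.7105 × 893.15/834.15 = 0.7608 atm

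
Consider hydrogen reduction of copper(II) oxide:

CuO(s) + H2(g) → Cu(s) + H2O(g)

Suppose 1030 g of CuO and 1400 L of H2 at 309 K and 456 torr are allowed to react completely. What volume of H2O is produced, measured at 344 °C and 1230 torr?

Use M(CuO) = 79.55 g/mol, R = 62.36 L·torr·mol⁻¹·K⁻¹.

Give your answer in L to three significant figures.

405 L

n(CuO) = 1030 / 79.55 = 12.95 mol
n(H2) = PV/RT = (456 × 1400) / (62.36 × 309) = 33.13 mol
For 12.95 mol CuO, stoichiometry requires (1/1) × 12.95 = 12.95 mol H2; 33.13 mol is available, so CuO is limiting.
n(H2O) = (1/1) × 12.95 = 12.95 mol
V(H2O) = nRT/P = 12.95 × 62.36 × 617.15 / 1230 = 405.2 L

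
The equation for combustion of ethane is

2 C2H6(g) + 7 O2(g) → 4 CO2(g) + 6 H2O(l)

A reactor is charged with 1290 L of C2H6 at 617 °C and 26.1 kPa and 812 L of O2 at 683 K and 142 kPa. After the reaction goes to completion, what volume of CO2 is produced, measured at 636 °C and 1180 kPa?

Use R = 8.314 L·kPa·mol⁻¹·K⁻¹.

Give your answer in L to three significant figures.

58.3 L

n(C2H6) = PV/RT = (26.1 × 1290) / (8.314 × 890.15) = 4.549 mol
n(O2) = PV/RT = (142 × 812) / (8.314 × 683) = 20.31 mol
For 4.549 mol C2H6, stoichiometry requires (7/2) × 4.549 = 15.92 mol O2; 20.31 mol is available, so C2H6 is limiting.
n(CO2) = (4/2) × 4.549 = 9.098 mol
V(CO2) = nRT/P = 9.098 × 8.314 × 909.15 / 1180 = 58.28 L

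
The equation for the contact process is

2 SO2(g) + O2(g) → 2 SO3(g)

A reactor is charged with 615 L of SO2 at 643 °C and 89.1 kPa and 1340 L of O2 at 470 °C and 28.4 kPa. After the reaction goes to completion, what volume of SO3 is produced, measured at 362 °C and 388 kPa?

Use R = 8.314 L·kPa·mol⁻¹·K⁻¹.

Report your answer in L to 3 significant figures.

97.9 L

n(SO2) = PV/RT = (89.1 × 615) / (8.314 × 916.15) = 7.194 mol
n(O2) = PV/RT = (28.4 × 1340) / (8.314 × 743.15) = 6.159 mol
For 7.194 mol SO2, stoichiometry requires (1/2) × 7.194 = 3.597 mol O2; 6.159 mol is available, so SO2 is limiting.
n(SO3) = (2/2) × 7.194 = 7.194 mol
V(SO3) = nRT/P = 7.194 × 8.314 × 635.15 / 388 = 97.91 L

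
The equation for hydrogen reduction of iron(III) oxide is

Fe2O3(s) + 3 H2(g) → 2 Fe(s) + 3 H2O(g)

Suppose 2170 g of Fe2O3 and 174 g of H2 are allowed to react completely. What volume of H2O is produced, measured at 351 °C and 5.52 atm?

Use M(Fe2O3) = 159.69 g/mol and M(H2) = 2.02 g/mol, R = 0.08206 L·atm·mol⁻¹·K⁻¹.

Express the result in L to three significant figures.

378 L

n(Fe2O3) = 2170 / 159.69 = 13.59 mol
n(H2) = 174 / 2.02 = 86.14 mol
For 13.59 mol Fe2O3, stoichiometry requires (3/1) × 13.59 = 40.77 mol H2; 86.14 mol is available, so Fe2O3 is limiting.
n(H2O) = (3/1) × 13.59 = 40.77 mol
V(H2O) = nRT/P = 40.77 × 0.08206 × 624.15 / 5.52 = 378.3 L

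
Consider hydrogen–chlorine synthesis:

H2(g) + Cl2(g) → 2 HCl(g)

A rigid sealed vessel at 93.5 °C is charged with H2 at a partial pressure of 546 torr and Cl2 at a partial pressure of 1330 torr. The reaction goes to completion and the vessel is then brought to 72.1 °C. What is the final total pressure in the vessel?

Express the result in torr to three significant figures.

At constant V, partial pressures at 93.5 °C are proportional to moles, so apply stoichiometry directly to pressures.
P(Cl2) required for 546 torr of H2 = (1/1) × 546 = 546.0 torr; available 1330 torr, so H2 is limiting.
P(Cl2) remaining = 1330 − (1/1) × 546 = 784.0 torr
P(gaseous products) = (2)/1 × 546 = 1092 torr
P_total at 93.5 °C = 784.0 + 1092 = 1876 torr
Scaling to 72.1 °C: P = 1876 × 345.25/366.65 = 1767 torr

1770 torr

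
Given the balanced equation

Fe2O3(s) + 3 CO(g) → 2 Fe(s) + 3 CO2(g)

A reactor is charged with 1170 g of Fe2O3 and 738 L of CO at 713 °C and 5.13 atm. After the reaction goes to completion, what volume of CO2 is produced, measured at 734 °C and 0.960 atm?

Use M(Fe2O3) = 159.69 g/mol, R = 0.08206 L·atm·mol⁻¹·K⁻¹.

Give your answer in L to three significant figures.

n(Fe2O3) = 1170 / 159.69 = 7.327 mol
n(CO) = PV/RT = (5.13 × 738) / (0.08206 × 986.15) = 46.78 mol
For 7.327 mol Fe2O3, stoichiometry requires (3/1) × 7.327 = 21.98 mol CO; 46.78 mol is available, so Fe2O3 is limiting.
n(CO2) = (3/1) × 7.327 = 21.98 mol
V(CO2) = nRT/P = 21.98 × 0.08206 × 1007.15 / 0.960 = 1892 L

1890 L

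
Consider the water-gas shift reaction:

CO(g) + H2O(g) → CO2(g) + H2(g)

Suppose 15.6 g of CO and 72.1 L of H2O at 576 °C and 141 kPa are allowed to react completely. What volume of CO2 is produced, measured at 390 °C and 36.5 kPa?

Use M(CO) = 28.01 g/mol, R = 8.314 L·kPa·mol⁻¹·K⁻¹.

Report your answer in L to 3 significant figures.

84.1 L

n(CO) = 15.6 / 28.01 = 0.5569 mol
n(H2O) = PV/RT = (141 × 72.1) / (8.314 × 849.15) = 1.440 mol
For 0.5569 mol CO, stoichiometry requires (1/1) × 0.5569 = 0.5569 mol H2O; 1.440 mol is available, so CO is limiting.
n(CO2) = (1/1) × 0.5569 = 0.5569 mol
V(CO2) = nRT/P = 0.5569 × 8.314 × 663.15 / 36.5 = 84.12 L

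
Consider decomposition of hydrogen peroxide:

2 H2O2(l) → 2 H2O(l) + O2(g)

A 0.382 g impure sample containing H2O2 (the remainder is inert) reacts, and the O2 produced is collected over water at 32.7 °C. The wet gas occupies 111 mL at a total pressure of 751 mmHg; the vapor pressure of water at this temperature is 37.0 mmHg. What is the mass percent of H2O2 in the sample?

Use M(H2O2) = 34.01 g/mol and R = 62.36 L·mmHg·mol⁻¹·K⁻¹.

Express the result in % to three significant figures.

74.0 %

P(O2) = 751 − 37.0 = 714.0 mmHg
n(O2) = PV/RT = (714.0 × 0.1110) / (62.36 × 305.85) = 0.004155 mol
n(H2O2) = (2/1) × 0.004155 = 0.008310 mol
m(H2O2) = 0.008310 × 34.01 = 0.2826 g
%H2O2 = 0.2826 / 0.382 × 100 = 73.98%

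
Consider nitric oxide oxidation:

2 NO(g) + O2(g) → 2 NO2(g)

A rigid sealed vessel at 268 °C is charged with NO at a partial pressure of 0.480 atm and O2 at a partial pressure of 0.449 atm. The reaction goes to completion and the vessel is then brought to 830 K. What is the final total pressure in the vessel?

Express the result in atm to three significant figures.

At constant V, partial pressures at 268 °C are proportional to moles, so apply stoichiometry directly to pressures.
P(O2) required for 0.480 atm of NO = (1/2) × 0.480 = 0.2400 atm; available 0.449 atm, so NO is limiting.
P(O2) remaining = 0.449 − (1/2) × 0.480 = 0.2090 atm
P(gaseous products) = (2)/2 × 0.480 = 0.4800 atm
P_total at 268 °C = 0.2090 + 0.4800 = 0.6890 atm
Scaling to 830 K: P = 0.6890 × 830/541.15 = 1.057 atm

1.06 atm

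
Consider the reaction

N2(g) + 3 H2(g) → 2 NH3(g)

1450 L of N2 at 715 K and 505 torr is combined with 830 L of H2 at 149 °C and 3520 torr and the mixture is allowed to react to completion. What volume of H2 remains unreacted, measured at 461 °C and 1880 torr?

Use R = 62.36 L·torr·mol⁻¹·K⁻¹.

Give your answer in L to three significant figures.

n(N2) = PV/RT = (505 × 1450) / (62.36 × 715) = 16.42 mol
n(H2) = PV/RT = (3520 × 830) / (62.36 × 422.15) = 111.0 mol
For 16.42 mol N2, stoichiometry requires (3/1) × 16.42 = 49.26 mol H2; 111.0 mol is available, so N2 is limiting.
n(H2) consumed = (3/1) × 16.42 = 49.26 mol; remaining = 111.0 − 49.26 = 61.74 mol
V(H2) = nRT/P = 61.74 × 62.36 × 734.15 / 1880 = 1503 L

1500 L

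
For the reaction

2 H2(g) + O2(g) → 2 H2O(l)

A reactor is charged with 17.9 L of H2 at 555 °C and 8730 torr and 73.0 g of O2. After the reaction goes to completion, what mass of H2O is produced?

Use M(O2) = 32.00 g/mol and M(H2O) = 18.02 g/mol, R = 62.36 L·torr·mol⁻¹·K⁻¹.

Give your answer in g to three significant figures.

n(H2) = PV/RT = (8730 × 17.9) / (62.36 × 828.15) = 3.026 mol
n(O2) = 73.0 / 32.00 = 2.281 mol
For 3.026 mol H2, stoichiometry requires (1/2) × 3.026 = 1.513 mol O2; 2.281 mol is available, so H2 is limiting.
n(H2O) = (2/2) × 3.026 = 3.026 mol
m(H2O) = 3.026 × 18.02 = 54.53 g

54.5 g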